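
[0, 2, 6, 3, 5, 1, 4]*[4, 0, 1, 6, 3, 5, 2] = [4, 1, 2, 6, 5, 0, 3] 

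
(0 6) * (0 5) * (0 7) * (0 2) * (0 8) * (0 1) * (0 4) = (0 6 5 7 2 8 1 4)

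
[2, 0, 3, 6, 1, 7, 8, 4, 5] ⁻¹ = [1, 4, 0, 2, 7, 8, 3, 5, 6] 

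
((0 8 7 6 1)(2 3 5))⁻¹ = (0 1 6 7 8)(2 5 3)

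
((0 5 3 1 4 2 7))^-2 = (0 2 1 5 7 4 3)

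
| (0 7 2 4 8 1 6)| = 7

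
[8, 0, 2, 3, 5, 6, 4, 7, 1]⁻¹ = [1, 8, 2, 3, 6, 4, 5, 7, 0]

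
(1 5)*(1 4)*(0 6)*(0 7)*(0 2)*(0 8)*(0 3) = (0 6 7 2 8 3)(1 5 4)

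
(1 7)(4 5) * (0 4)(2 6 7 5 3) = (0 4 3 2 6 7 1 5)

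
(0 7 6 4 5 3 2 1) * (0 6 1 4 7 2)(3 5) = (0 2 4 3)(1 6 7)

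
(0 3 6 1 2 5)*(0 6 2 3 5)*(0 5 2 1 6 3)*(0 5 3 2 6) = (0 6)(1 5 2 3)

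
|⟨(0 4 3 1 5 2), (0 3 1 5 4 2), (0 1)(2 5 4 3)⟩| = 720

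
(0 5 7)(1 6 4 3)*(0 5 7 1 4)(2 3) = (0 7 5 1 6)(2 3 4)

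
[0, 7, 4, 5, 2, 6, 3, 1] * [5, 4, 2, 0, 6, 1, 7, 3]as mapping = [0→5, 1→3, 2→6, 3→1, 4→2, 5→7, 6→0, 7→4]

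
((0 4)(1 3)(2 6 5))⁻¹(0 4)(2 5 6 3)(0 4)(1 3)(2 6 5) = (0 4)(1 6 2 5)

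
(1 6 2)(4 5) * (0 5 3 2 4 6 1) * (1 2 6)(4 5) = (0 4 3 6 5 1 2)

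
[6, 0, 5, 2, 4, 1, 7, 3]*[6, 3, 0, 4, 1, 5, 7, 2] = [7, 6, 5, 0, 1, 3, 2, 4]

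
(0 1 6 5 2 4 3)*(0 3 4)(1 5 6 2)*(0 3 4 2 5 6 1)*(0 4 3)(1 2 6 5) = (0 5 4 6 2)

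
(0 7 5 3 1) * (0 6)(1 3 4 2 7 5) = (0 5 4 2 7 1 6)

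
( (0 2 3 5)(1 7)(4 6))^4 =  ()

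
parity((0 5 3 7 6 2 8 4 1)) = even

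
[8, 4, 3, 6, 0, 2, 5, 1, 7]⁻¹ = [4, 7, 5, 2, 1, 6, 3, 8, 0]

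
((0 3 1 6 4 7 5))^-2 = (0 7 6 3 5 4 1)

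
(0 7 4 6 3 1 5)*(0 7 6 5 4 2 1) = (0 6 3)(1 4 5 7 2)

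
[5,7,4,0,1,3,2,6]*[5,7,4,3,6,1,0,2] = [1,2,6,5,7,3,4,0]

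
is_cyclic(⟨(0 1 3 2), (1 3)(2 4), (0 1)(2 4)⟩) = no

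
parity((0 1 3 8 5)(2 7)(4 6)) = even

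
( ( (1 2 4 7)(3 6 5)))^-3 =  (1 2 4 7)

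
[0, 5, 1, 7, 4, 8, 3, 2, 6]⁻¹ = [0, 2, 7, 6, 4, 1, 8, 3, 5]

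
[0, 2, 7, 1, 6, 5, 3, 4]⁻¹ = [0, 3, 1, 6, 7, 5, 4, 2]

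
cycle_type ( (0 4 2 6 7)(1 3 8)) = 3.5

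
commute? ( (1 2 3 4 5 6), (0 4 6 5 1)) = no: (1 2 3 4 5 6)*(0 4 6 5 1) = (0 4 1 2 3 6), (0 4 6 5 1)*(1 2 3 4 5 6) = (0 5 2 3 4 1)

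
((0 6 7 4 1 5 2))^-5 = (0 7 1 2 6 4 5)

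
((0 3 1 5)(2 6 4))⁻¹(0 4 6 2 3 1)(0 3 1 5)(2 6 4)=(1 5 3 2 4 6)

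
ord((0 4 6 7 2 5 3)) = 7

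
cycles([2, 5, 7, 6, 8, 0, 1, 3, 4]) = (0 2 7 3 6 1 5)(4 8)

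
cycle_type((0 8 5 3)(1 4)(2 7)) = 2^2.4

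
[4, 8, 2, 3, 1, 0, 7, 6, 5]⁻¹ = [5, 4, 2, 3, 0, 8, 7, 6, 1]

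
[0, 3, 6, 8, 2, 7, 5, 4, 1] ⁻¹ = [0, 8, 4, 1, 7, 6, 2, 5, 3] 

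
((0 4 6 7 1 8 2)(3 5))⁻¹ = (0 2 8 1 7 6 4)(3 5)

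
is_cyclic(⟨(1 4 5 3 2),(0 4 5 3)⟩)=no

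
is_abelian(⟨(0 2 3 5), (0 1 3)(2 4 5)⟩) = no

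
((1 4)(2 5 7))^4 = (2 5 7)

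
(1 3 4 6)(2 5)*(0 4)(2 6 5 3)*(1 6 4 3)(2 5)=(0 3)(1 5 4 2)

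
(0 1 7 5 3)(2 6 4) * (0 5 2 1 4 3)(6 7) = (0 4 1 6 3 5)(2 7)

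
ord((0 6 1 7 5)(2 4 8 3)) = 20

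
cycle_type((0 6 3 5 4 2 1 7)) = 8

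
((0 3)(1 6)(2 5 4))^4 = (2 5 4)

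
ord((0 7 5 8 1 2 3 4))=8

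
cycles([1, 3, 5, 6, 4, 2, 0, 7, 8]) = (0 1 3 6)(2 5)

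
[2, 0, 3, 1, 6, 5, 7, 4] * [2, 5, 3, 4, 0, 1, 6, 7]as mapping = [0→3, 1→2, 2→4, 3→5, 4→6, 5→1, 6→7, 7→0]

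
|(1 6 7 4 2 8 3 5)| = 8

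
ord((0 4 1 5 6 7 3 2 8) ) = 9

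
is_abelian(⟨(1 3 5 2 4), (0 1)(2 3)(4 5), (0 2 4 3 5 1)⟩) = no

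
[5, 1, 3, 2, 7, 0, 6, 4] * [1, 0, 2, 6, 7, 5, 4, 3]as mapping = [0→5, 1→0, 2→6, 3→2, 4→3, 5→1, 6→4, 7→7]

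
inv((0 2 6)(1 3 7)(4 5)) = (0 6 2)(1 7 3)(4 5)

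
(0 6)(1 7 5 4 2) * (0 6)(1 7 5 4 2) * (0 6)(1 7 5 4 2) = (0 6)(1 4 7 2 5)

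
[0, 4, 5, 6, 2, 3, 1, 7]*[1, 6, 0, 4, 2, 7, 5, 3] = [1, 2, 7, 5, 0, 4, 6, 3]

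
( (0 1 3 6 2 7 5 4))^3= (0 6 5 1 2 4 3 7)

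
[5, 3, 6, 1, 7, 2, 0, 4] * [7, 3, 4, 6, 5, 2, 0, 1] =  [2, 6, 0, 3, 1, 4, 7, 5]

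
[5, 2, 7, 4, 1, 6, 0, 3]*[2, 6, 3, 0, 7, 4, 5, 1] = [4, 3, 1, 7, 6, 5, 2, 0]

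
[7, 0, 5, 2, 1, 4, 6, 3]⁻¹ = [1, 4, 3, 7, 5, 2, 6, 0]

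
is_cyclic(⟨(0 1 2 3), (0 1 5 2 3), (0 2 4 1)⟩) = no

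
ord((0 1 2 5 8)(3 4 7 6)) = 20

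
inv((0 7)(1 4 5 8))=(0 7)(1 8 5 4)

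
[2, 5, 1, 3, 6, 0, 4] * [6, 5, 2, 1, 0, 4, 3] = [2, 4, 5, 1, 3, 6, 0]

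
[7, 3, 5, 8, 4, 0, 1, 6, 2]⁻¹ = [5, 6, 8, 1, 4, 2, 7, 0, 3]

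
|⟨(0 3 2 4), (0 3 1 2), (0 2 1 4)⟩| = 120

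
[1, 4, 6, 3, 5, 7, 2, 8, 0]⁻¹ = [8, 0, 6, 3, 1, 4, 2, 5, 7]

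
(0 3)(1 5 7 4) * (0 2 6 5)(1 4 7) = (0 3 2 6 5 1)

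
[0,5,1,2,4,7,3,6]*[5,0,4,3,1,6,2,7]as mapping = [0→5,1→6,2→0,3→4,4→1,5→7,6→3,7→2]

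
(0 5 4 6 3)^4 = (0 3 6 4 5)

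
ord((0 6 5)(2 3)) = 6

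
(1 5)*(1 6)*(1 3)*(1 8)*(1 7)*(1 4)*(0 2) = (0 2)(1 5 6 3 8 7 4)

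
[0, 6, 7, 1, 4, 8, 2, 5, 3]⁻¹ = [0, 3, 6, 8, 4, 7, 1, 2, 5]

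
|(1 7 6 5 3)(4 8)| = 10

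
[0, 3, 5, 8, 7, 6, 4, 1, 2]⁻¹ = [0, 7, 8, 1, 6, 2, 5, 4, 3]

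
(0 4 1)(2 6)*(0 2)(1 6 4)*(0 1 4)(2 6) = (0 4 2)(1 6)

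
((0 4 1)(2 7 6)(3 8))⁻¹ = (0 1 4)(2 6 7)(3 8)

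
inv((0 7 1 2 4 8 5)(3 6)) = (0 5 8 4 2 1 7)(3 6)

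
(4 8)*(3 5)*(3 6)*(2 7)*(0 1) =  (0 1)(2 7)(3 5 6)(4 8)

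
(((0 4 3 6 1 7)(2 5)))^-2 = (0 1 3)(4 7 6)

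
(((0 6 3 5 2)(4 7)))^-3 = (0 3 2 6 5)(4 7)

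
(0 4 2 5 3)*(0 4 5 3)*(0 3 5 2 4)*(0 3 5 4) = (0 2 4)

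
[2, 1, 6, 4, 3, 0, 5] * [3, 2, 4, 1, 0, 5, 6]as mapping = [0→4, 1→2, 2→6, 3→0, 4→1, 5→3, 6→5]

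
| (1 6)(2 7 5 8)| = 4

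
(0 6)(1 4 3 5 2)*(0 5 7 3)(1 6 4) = (0 4)(2 6 5)(3 7)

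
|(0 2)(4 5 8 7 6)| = 10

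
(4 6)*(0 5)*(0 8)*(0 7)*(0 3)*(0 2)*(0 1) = (0 5 8 7 3 2 1)(4 6)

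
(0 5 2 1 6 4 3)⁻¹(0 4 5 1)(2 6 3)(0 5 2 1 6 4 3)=(0 1 4)(2 6 5 3)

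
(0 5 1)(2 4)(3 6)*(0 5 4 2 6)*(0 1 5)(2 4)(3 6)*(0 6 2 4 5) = (0 4 3 1 6 2 5)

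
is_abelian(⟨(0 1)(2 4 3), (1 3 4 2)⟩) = no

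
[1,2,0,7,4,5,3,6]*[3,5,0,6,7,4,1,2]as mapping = [0→5,1→0,2→3,3→2,4→7,5→4,6→6,7→1]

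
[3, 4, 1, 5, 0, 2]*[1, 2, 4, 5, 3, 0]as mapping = [0→5, 1→3, 2→2, 3→0, 4→1, 5→4]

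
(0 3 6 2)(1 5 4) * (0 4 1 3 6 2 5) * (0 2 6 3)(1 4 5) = (0 3 6 1 2 5 4)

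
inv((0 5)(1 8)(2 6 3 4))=(0 5)(1 8)(2 4 3 6)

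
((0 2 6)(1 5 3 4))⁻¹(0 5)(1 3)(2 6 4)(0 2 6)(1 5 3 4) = (0 1 6)(2 3)(4 5)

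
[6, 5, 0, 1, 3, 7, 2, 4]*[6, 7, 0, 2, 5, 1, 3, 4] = [3, 1, 6, 7, 2, 4, 0, 5]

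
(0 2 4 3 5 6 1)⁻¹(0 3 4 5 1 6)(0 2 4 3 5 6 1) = (0 1 2 5 3 6)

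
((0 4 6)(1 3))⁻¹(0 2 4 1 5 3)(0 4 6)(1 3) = (1 4 2 6 3 5)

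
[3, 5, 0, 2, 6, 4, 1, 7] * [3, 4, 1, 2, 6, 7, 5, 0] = [2, 7, 3, 1, 5, 6, 4, 0]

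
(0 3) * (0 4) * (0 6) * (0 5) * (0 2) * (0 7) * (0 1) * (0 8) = (0 3 4 6 5 2 7 1 8)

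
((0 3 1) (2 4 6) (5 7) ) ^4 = (0 3 1) (2 4 6) 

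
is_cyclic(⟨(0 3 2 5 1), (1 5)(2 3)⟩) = no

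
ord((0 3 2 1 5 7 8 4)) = 8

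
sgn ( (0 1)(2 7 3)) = -1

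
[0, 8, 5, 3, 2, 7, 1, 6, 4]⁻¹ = [0, 6, 4, 3, 8, 2, 7, 5, 1]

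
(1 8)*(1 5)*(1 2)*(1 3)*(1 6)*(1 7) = (1 8 5 2 3 6 7)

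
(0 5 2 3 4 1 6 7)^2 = (0 2 4 6)(1 7 5 3)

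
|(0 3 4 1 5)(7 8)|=10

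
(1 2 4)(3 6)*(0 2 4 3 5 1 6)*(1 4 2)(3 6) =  (0 1 2 6 5 4 3)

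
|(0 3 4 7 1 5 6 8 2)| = 9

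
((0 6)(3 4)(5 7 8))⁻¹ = (0 6)(3 4)(5 8 7)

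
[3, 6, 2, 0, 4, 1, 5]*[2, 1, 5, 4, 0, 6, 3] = [4, 3, 5, 2, 0, 1, 6]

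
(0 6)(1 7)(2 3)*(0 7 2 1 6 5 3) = (0 5 3 1 2)(6 7)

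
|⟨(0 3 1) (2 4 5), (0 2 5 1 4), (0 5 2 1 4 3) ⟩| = 720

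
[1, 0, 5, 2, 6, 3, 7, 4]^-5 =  [1, 0, 5, 2, 6, 3, 7, 4]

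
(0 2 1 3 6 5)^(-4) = (0 1 6)(2 3 5)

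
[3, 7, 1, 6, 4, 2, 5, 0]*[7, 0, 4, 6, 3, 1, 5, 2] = [6, 2, 0, 5, 3, 4, 1, 7]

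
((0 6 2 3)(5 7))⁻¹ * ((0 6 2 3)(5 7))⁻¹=(0 2)(3 6)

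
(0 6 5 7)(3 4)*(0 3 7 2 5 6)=(2 5)(3 4 7)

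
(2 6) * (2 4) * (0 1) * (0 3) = (0 1 3)(2 6 4)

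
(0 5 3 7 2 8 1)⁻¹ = (0 1 8 2 7 3 5)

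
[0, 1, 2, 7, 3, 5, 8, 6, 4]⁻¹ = [0, 1, 2, 4, 8, 5, 7, 3, 6]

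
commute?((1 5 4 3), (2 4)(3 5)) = no:(1 5 4 3)*(2 4)(3 5) = (1 3)(2 4 5), (2 4)(3 5)*(1 5 4 3) = (1 5)(2 3 4)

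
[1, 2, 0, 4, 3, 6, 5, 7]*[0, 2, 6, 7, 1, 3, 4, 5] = [2, 6, 0, 1, 7, 4, 3, 5]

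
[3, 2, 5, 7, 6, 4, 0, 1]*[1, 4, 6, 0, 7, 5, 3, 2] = [0, 6, 5, 2, 3, 7, 1, 4]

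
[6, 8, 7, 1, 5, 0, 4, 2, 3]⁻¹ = [5, 3, 7, 8, 6, 4, 0, 2, 1]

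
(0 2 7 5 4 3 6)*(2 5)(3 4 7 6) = (0 5 7 2 6)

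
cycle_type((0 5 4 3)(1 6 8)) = 3.4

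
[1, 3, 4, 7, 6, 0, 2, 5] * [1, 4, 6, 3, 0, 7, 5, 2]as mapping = [0→4, 1→3, 2→0, 3→2, 4→5, 5→1, 6→6, 7→7]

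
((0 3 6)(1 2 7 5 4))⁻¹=(0 6 3)(1 4 5 7 2)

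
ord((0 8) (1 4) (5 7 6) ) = 6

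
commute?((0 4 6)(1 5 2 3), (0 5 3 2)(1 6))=no:(0 4 6)(1 5 2 3) * (0 5 3 2)(1 6)=(0 4 1 3 6 5), (0 5 3 2)(1 6) * (0 4 6)(1 5 2 3)=(0 2 4 6 5 1)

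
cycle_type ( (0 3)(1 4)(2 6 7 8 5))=2^2.5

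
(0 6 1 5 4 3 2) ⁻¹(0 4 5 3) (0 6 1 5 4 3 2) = (2 6 3 4) 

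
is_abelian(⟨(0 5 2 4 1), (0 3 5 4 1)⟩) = no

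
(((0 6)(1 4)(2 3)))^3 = (0 6)(1 4)(2 3)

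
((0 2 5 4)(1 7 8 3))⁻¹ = (0 4 5 2)(1 3 8 7)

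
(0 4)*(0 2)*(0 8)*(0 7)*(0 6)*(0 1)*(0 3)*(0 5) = (0 4 2 8 7 6 1 3 5)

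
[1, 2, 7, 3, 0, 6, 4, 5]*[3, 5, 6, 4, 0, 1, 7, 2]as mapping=[0→5, 1→6, 2→2, 3→4, 4→3, 5→7, 6→0, 7→1]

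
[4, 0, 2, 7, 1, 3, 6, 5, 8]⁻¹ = [1, 4, 2, 5, 0, 7, 6, 3, 8]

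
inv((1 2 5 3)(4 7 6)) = (1 3 5 2)(4 6 7)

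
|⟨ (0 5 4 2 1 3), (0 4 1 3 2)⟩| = 720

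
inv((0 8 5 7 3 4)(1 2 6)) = (0 4 3 7 5 8)(1 6 2)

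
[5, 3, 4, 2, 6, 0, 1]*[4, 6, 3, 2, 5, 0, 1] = [0, 2, 5, 3, 1, 4, 6]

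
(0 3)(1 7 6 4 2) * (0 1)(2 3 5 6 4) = (0 5 6 2)(1 7 4 3)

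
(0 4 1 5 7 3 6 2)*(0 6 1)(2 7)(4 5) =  (0 5 2 6 7 3 1 4)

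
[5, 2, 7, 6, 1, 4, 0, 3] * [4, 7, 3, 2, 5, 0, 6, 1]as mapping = [0→0, 1→3, 2→1, 3→6, 4→7, 5→5, 6→4, 7→2]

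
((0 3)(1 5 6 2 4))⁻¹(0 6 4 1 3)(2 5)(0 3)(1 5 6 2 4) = (0 3 2 1 5)(4 6)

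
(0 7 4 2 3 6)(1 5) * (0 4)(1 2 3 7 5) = (0 5 2 7)(3 6 4)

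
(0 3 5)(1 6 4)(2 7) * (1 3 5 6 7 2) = (0 5)(1 7)(3 6 4)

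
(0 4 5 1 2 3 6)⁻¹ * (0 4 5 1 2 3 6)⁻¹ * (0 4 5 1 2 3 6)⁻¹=(0 2 4 3 5 6 1)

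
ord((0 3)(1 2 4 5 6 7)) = 6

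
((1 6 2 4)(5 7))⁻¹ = (1 4 2 6)(5 7)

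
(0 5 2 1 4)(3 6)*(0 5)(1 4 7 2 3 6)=(1 7 2 4 5 3)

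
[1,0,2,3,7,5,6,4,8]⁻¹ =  [1,0,2,3,7,5,6,4,8]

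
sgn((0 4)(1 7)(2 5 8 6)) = -1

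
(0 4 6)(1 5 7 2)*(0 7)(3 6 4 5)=(0 5)(1 3 6 7 2)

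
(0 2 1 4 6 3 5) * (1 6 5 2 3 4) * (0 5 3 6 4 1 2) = (0 6 1 2 4 3)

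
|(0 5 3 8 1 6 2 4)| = 8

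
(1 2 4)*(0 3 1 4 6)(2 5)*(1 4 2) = (0 3 4 2 6)(1 5)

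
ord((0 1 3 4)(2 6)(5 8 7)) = 12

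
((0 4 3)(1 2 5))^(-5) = (0 4 3)(1 2 5)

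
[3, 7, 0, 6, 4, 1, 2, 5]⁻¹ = [2, 5, 6, 0, 4, 7, 3, 1]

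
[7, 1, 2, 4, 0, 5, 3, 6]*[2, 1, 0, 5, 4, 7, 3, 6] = [6, 1, 0, 4, 2, 7, 5, 3]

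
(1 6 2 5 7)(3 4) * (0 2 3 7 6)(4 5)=(0 2 4 7 1)(3 5 6)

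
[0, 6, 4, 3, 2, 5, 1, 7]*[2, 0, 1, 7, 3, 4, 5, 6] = [2, 5, 3, 7, 1, 4, 0, 6]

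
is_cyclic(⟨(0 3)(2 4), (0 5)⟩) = no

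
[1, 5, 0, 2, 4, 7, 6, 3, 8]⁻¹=[2, 0, 3, 7, 4, 1, 6, 5, 8]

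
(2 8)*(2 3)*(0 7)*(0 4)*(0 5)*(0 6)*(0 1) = (0 7 4 5 6 1)(2 8 3)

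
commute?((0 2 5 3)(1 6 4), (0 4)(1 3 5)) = no:(0 2 5 3)(1 6 4)*(0 4)(1 3 5) = (0 2 1 6)(3 4), (0 4)(1 3 5)*(0 2 5 3)(1 6 4) = (0 1)(2 5 6 4)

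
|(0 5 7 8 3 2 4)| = 7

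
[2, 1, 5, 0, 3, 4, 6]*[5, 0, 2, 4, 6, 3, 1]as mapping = [0→2, 1→0, 2→3, 3→5, 4→4, 5→6, 6→1]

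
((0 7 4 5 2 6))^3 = (0 5)(2 7)(4 6)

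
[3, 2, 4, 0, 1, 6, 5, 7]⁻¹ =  [3, 4, 1, 0, 2, 6, 5, 7]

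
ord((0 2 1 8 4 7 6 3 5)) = 9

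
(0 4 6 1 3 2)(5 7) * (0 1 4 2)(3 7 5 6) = (0 2 1 7 6 4 3)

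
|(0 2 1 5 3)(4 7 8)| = 15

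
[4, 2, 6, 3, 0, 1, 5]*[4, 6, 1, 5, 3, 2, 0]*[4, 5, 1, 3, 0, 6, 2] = [3, 5, 4, 6, 0, 2, 1]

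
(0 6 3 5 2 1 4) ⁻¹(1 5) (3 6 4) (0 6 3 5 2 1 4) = (0 5 3) (2 4) 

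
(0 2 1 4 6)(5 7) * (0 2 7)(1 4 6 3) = (0 7 5)(1 6 2 4 3)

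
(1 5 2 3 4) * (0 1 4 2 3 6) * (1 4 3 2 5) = (0 4 3 5 2 6)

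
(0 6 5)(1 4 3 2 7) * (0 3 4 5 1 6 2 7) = (0 2)(1 5 3 7 6)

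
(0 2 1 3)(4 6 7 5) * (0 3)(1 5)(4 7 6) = (0 2 5 7 1)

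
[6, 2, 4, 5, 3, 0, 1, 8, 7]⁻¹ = [5, 6, 1, 4, 2, 3, 0, 8, 7]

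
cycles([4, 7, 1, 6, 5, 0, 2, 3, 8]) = (0 4 5)(1 7 3 6 2)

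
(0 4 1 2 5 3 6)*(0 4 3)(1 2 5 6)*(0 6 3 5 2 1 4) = (0 5 6)(1 2 3 4)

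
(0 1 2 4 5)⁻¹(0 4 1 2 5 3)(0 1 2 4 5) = (0 3 1 5 2 4)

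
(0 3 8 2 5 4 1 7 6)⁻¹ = (0 6 7 1 4 5 2 8 3)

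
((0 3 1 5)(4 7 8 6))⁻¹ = (0 5 1 3)(4 6 8 7)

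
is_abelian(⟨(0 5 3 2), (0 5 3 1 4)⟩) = no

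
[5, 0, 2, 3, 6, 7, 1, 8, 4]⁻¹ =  [1, 6, 2, 3, 8, 0, 4, 5, 7]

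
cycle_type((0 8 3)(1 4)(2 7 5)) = 2.3^2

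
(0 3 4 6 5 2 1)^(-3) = (0 5 3 2 4 1 6)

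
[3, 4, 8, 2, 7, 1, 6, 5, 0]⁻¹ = [8, 5, 3, 0, 1, 7, 6, 4, 2]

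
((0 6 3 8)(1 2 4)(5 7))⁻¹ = (0 8 3 6)(1 4 2)(5 7)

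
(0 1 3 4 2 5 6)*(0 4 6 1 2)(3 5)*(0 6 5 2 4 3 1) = (0 4 6 3 5)(1 2)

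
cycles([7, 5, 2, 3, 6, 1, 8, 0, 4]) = (0 7)(1 5)(4 6 8)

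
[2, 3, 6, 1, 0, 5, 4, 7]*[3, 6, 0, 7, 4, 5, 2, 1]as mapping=[0→0, 1→7, 2→2, 3→6, 4→3, 5→5, 6→4, 7→1]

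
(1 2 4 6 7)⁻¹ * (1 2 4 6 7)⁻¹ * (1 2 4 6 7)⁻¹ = (1 4 7 2 6)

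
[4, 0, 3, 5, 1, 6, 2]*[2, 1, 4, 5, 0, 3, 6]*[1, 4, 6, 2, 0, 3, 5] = [1, 6, 3, 2, 4, 5, 0]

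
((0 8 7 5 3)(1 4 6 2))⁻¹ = (0 3 5 7 8)(1 2 6 4)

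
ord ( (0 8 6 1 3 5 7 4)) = 8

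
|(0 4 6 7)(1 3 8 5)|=4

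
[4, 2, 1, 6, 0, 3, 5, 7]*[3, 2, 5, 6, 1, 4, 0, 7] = [1, 5, 2, 0, 3, 6, 4, 7]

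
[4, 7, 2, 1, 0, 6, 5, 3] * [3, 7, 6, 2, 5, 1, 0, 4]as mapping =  [0→5, 1→4, 2→6, 3→7, 4→3, 5→0, 6→1, 7→2]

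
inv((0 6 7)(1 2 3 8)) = (0 7 6)(1 8 3 2)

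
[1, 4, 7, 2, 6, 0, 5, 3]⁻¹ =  [5, 0, 3, 7, 1, 6, 4, 2]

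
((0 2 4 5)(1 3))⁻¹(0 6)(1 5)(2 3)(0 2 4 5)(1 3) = (0 3)(1 4)(2 6)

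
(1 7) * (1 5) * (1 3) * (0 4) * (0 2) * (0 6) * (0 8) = (0 4 2 6 8)(1 7 5 3)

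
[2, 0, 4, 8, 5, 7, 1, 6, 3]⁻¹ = [1, 6, 0, 8, 2, 4, 7, 5, 3]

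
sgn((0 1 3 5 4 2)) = -1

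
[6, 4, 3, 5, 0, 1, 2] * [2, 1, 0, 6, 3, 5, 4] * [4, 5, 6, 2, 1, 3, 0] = [1, 2, 0, 3, 6, 5, 4]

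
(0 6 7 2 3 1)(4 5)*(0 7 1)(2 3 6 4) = (0 4 5 2 6 1 7 3)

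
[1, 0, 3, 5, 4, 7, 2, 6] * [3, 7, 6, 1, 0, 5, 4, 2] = [7, 3, 1, 5, 0, 2, 6, 4]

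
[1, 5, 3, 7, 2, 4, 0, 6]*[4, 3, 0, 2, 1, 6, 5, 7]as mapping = [0→3, 1→6, 2→2, 3→7, 4→0, 5→1, 6→4, 7→5]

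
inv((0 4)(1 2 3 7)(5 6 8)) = (0 4)(1 7 3 2)(5 8 6)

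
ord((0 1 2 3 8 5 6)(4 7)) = 14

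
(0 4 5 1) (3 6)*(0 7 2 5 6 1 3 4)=(1 7 2 5 3) (4 6) 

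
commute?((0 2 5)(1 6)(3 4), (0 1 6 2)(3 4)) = no:(0 2 5)(1 6)(3 4)*(0 1 6 2)(3 4) = (1 2 5), (0 1 6 2)(3 4)*(0 2 5)(1 6)(3 4) = (0 6 5)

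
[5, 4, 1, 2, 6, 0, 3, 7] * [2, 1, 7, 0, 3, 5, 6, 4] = [5, 3, 1, 7, 6, 2, 0, 4]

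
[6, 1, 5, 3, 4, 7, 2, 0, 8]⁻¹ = [7, 1, 6, 3, 4, 2, 0, 5, 8]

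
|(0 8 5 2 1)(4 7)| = 10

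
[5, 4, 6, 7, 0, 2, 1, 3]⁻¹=[4, 6, 5, 7, 1, 0, 2, 3]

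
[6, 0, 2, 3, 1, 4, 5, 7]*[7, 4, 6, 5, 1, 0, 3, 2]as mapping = [0→3, 1→7, 2→6, 3→5, 4→4, 5→1, 6→0, 7→2]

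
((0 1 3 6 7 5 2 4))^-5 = (0 6 2 1 7 4 3 5)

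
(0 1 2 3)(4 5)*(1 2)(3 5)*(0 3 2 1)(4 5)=(0 1)(2 4)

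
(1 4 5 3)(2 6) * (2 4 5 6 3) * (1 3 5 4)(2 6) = (1 4 2 5 6)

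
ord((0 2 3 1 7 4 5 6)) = 8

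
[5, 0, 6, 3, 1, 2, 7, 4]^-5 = [2, 5, 7, 3, 0, 6, 4, 1]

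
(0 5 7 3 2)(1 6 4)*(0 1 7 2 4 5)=(1 6 5 2)(3 4 7)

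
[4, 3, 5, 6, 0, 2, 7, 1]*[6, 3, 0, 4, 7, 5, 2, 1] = [7, 4, 5, 2, 6, 0, 1, 3]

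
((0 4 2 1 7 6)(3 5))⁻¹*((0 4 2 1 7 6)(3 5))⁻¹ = (0 7 2)(1 4 6)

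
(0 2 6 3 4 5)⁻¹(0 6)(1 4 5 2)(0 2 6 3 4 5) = (0 6 1 5)(2 3)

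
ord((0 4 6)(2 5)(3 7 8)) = 6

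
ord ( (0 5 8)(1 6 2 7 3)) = 15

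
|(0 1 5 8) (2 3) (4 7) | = 4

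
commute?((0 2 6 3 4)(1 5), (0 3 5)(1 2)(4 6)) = no:(0 2 6 3 4)(1 5)*(0 3 5)(1 2)(4 6) = (0 1)(2 4 3 6 5), (0 3 5)(1 2)(4 6)*(0 2 6 3 4)(1 5) = (0 4 3 1 6)(2 5)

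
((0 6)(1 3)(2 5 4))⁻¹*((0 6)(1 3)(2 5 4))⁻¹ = (2 5 4)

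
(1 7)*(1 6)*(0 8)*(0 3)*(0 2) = (0 8 3 2)(1 7 6)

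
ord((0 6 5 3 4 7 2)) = 7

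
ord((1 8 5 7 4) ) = 5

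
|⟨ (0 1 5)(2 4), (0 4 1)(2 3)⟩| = 720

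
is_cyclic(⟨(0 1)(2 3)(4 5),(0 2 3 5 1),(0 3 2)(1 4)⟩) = no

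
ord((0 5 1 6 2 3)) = 6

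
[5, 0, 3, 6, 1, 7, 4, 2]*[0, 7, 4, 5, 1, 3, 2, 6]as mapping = [0→3, 1→0, 2→5, 3→2, 4→7, 5→6, 6→1, 7→4]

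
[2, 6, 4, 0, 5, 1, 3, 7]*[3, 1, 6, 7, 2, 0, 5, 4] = [6, 5, 2, 3, 0, 1, 7, 4]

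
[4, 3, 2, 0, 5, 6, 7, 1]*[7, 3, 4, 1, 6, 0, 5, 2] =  [6, 1, 4, 7, 0, 5, 2, 3]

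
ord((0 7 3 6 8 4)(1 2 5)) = 6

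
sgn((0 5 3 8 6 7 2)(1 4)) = -1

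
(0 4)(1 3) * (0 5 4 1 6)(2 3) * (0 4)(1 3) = (0 3 6 4 5)(1 2)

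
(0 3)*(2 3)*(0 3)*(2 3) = (0 3 2)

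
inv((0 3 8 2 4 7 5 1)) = (0 1 5 7 4 2 8 3)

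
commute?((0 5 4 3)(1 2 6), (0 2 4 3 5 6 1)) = no:(0 5 4 3)(1 2 6)*(0 2 4 3 5 6 1) = (0 6)(1 4 5 3 2), (0 2 4 3 5 6 1)*(0 5 4 3)(1 2 6) = (0 6 2 3 4)(1 5)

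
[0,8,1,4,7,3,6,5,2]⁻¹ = [0,2,8,5,3,7,6,4,1]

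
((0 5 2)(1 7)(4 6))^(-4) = (0 2 5)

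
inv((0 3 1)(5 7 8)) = (0 1 3)(5 8 7)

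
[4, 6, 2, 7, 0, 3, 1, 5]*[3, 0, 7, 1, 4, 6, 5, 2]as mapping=[0→4, 1→5, 2→7, 3→2, 4→3, 5→1, 6→0, 7→6]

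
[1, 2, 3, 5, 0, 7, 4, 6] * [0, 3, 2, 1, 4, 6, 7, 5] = [3, 2, 1, 6, 0, 5, 4, 7]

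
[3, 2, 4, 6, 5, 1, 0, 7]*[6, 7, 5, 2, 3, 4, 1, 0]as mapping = [0→2, 1→5, 2→3, 3→1, 4→4, 5→7, 6→6, 7→0]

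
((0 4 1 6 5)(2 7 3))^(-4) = (0 4 1 6 5)(2 3 7)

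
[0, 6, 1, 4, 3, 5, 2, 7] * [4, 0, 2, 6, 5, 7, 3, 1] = [4, 3, 0, 5, 6, 7, 2, 1]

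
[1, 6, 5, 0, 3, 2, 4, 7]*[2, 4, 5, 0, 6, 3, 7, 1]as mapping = [0→4, 1→7, 2→3, 3→2, 4→0, 5→5, 6→6, 7→1]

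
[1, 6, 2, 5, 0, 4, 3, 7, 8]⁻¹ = [4, 0, 2, 6, 5, 3, 1, 7, 8]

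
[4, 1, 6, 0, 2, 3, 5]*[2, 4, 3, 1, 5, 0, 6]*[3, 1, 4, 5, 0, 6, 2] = [6, 0, 2, 4, 5, 1, 3]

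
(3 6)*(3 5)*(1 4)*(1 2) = (1 4 2)(3 6 5)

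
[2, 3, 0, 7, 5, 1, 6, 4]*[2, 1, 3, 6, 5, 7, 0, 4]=[3, 6, 2, 4, 7, 1, 0, 5]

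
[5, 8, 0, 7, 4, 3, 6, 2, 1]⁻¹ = [2, 8, 7, 5, 4, 0, 6, 3, 1]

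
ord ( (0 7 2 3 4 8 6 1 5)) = 9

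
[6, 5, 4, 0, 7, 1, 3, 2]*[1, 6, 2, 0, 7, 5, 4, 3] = [4, 5, 7, 1, 3, 6, 0, 2]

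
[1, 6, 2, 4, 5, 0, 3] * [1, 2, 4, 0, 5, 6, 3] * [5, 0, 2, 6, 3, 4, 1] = [2, 6, 3, 4, 1, 0, 5]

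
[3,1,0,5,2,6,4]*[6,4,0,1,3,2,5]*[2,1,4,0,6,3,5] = [1,6,5,4,2,3,0]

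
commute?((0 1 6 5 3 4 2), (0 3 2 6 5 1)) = no:(0 1 6 5 3 4 2)*(0 3 2 6 5 1) = (1 5 2 3 4 6), (0 3 2 6 5 1)*(0 1 6 5 3 4 2) = (0 4 2 5 6 3)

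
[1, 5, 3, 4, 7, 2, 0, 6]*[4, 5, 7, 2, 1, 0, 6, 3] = [5, 0, 2, 1, 3, 7, 4, 6]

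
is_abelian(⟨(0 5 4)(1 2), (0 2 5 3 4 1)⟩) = no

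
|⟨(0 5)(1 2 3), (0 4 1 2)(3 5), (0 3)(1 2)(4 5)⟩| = 720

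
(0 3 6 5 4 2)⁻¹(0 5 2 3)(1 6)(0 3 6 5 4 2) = (0 6 3 4)(1 5)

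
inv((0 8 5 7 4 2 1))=(0 1 2 4 7 5 8)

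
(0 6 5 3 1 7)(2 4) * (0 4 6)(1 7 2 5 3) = (1 2 6 3 7 4 5)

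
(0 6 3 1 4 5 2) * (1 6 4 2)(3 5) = (0 4 3 6 5 1 2)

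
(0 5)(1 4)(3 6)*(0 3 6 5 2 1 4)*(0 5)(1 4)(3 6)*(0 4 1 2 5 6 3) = (0 5 3 4 2 1 6)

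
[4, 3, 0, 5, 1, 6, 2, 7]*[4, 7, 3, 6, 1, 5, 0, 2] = [1, 6, 4, 5, 7, 0, 3, 2]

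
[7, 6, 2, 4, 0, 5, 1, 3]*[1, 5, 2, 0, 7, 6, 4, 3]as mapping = [0→3, 1→4, 2→2, 3→7, 4→1, 5→6, 6→5, 7→0]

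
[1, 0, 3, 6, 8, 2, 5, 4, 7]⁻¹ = [1, 0, 5, 2, 7, 6, 3, 8, 4]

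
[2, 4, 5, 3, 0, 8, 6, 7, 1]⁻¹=[4, 8, 0, 3, 1, 2, 6, 7, 5]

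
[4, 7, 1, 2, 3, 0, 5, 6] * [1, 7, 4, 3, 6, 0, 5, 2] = [6, 2, 7, 4, 3, 1, 0, 5]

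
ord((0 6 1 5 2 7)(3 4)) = 6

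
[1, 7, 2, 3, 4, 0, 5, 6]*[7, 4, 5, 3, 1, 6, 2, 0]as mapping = [0→4, 1→0, 2→5, 3→3, 4→1, 5→7, 6→6, 7→2]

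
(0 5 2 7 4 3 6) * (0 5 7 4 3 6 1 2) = (0 7 3 1 2 4 6 5)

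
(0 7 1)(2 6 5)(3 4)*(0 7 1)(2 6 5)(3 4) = (0 1 7)(2 5 6)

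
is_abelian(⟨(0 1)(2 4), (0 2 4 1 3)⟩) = no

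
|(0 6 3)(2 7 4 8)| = 12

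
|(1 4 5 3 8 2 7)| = 7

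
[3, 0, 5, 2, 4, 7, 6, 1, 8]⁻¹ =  [1, 7, 3, 0, 4, 2, 6, 5, 8]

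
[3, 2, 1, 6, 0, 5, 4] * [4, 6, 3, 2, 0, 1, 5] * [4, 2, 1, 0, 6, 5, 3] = [1, 0, 3, 5, 6, 2, 4]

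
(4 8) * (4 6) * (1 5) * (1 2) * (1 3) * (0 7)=(0 7)(1 5 2 3)(4 8 6)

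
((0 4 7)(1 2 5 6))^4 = (0 4 7)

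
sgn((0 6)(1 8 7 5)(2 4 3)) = 1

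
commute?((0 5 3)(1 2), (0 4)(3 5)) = no:(0 5 3)(1 2)*(0 4)(3 5) = (0 3 4)(1 2), (0 4)(3 5)*(0 5 3)(1 2) = (0 4 5)(1 2)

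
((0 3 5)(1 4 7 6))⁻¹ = (0 5 3)(1 6 7 4)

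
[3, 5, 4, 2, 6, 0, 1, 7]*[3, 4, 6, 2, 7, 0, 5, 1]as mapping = [0→2, 1→0, 2→7, 3→6, 4→5, 5→3, 6→4, 7→1]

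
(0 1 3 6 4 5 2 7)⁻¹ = (0 7 2 5 4 6 3 1)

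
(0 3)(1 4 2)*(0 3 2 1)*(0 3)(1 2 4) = (0 4 2 3)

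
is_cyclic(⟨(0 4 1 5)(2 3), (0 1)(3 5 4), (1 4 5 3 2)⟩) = no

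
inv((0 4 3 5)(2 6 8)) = (0 5 3 4)(2 8 6)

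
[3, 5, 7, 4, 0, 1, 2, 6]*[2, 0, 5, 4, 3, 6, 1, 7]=[4, 6, 7, 3, 2, 0, 5, 1]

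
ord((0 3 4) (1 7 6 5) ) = 12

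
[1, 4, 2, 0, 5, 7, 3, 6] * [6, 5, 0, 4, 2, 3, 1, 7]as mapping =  [0→5, 1→2, 2→0, 3→6, 4→3, 5→7, 6→4, 7→1]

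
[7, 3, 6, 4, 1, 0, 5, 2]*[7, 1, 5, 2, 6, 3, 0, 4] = [4, 2, 0, 6, 1, 7, 3, 5] 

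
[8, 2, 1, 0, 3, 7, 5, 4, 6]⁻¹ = [3, 2, 1, 4, 7, 6, 8, 5, 0]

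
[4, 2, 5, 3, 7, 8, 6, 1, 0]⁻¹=[8, 7, 1, 3, 0, 2, 6, 4, 5]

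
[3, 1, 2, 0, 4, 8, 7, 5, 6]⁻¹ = [3, 1, 2, 0, 4, 7, 8, 6, 5]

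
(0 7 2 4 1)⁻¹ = (0 1 4 2 7)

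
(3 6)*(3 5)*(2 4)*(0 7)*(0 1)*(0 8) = (0 7 1 8)(2 4)(3 6 5)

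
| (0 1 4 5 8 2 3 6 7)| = 9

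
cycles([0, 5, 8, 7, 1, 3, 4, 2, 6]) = (1 5 3 7 2 8 6 4) 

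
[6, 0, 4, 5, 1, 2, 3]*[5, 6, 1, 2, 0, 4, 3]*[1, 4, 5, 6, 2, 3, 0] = [6, 3, 1, 2, 0, 4, 5]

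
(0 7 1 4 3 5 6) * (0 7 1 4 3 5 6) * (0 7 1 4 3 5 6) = (0 4 6 1 5 7 3)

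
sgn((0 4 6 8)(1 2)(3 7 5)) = 1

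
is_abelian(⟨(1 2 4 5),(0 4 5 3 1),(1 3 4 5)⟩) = no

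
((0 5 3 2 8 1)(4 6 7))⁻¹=(0 1 8 2 3 5)(4 7 6)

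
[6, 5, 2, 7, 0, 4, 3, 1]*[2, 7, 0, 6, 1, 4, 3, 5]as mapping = [0→3, 1→4, 2→0, 3→5, 4→2, 5→1, 6→6, 7→7]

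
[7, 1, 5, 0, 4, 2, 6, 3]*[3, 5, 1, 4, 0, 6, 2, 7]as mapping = [0→7, 1→5, 2→6, 3→3, 4→0, 5→1, 6→2, 7→4]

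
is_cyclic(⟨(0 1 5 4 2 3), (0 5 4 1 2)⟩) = no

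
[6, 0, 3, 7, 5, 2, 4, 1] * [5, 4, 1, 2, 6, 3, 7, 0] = [7, 5, 2, 0, 3, 1, 6, 4]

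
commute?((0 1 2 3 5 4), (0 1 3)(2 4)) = no:(0 1 2 3 5 4)*(0 1 3)(2 4) = (0 3 5 2)(1 4), (0 1 3)(2 4)*(0 1 2 3 5 4) = (0 2)(1 5 4 3)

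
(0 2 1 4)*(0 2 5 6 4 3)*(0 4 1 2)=(0 5 6 1 3 4) 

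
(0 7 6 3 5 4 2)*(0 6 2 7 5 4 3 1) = (0 5 3 4 7 2 6 1)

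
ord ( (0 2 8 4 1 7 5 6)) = 8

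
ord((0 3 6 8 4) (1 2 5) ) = 15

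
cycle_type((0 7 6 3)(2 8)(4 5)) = 2^2.4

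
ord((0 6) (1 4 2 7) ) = 4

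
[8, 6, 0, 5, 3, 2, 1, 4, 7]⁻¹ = [2, 6, 5, 4, 7, 3, 1, 8, 0]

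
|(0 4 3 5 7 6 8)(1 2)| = 14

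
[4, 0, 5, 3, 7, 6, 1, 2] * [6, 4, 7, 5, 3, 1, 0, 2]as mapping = [0→3, 1→6, 2→1, 3→5, 4→2, 5→0, 6→4, 7→7]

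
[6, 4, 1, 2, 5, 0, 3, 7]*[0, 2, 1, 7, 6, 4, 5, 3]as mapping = [0→5, 1→6, 2→2, 3→1, 4→4, 5→0, 6→7, 7→3]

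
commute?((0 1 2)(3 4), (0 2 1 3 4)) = no:(0 1 2)(3 4)*(0 2 1 3 4) = (0 3), (0 2 1 3 4)*(0 1 2)(3 4) = (1 4)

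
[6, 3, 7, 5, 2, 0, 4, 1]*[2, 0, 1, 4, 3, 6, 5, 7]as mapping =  [0→5, 1→4, 2→7, 3→6, 4→1, 5→2, 6→3, 7→0]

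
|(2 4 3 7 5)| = 5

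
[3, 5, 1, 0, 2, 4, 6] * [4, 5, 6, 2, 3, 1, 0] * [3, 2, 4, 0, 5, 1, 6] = [4, 2, 1, 5, 6, 0, 3]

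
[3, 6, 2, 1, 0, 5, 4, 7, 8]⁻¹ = [4, 3, 2, 0, 6, 5, 1, 7, 8]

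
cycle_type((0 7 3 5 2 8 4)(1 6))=2.7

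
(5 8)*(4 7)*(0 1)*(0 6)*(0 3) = (0 1 6 3)(4 7)(5 8)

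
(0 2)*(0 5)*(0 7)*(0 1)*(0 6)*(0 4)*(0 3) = (0 2 5 7 1 6 4 3)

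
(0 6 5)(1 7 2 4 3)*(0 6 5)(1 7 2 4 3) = (0 5 6)(1 2 3 7 4)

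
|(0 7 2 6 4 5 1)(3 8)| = 14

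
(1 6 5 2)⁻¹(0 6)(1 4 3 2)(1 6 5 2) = (0 5)(1 6 4 3)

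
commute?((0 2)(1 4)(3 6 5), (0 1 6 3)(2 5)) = no:(0 2)(1 4)(3 6 5)*(0 1 6 3)(2 5) = (0 5)(1 4 6 2), (0 1 6 3)(2 5)*(0 2)(1 4)(3 6 5) = (0 4 1 5)(2 3)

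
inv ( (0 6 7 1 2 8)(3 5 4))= (0 8 2 1 7 6)(3 4 5)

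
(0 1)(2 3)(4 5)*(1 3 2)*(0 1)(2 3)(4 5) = (0 2 3)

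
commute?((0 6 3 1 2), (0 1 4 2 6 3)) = no:(0 6 3 1 2)*(0 1 4 2 6 3) = (0 3 4 2 1 6), (0 1 4 2 6 3)*(0 6 3 1 2) = (0 2 3 6 1 4)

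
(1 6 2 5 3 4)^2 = (1 2 3)(4 6 5)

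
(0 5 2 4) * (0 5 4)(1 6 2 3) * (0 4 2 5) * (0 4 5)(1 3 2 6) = (0 6)(2 5)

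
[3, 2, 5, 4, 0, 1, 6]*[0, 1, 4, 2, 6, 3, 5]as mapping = [0→2, 1→4, 2→3, 3→6, 4→0, 5→1, 6→5]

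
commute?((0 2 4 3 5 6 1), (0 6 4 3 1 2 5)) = no:(0 2 4 3 5 6 1)*(0 6 4 3 1 2 5) = (0 5 4 1 6 2 3), (0 6 4 3 1 2 5)*(0 2 4 3 5 6 1) = (0 1 4 5 2 6 3)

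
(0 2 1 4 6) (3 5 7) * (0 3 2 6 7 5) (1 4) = (0 6 3) (2 4 7) 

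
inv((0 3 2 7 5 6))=(0 6 5 7 2 3)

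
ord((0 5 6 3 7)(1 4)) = 10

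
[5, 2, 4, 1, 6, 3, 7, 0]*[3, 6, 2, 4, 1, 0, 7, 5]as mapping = [0→0, 1→2, 2→1, 3→6, 4→7, 5→4, 6→5, 7→3]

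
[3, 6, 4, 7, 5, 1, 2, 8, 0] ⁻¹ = [8, 5, 6, 0, 2, 4, 1, 3, 7] 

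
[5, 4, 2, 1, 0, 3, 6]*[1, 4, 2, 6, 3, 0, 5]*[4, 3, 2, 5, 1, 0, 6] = [4, 5, 2, 1, 3, 6, 0]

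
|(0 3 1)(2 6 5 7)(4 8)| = 12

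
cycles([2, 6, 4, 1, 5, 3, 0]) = (0 2 4 5 3 1 6)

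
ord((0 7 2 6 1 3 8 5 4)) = 9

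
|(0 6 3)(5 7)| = 6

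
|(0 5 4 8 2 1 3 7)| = 8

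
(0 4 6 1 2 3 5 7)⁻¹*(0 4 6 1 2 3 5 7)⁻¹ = (0 5 2 6)(1 4 7 3)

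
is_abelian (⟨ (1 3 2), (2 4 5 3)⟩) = no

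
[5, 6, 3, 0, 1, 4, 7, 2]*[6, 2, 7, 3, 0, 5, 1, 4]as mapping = [0→5, 1→1, 2→3, 3→6, 4→2, 5→0, 6→4, 7→7]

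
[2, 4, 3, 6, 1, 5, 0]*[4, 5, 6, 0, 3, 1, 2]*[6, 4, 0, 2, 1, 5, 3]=[3, 2, 6, 0, 5, 4, 1]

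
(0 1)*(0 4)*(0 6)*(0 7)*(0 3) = (0 1 4 6 7 3)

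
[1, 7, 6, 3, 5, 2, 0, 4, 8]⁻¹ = [6, 0, 5, 3, 7, 4, 2, 1, 8]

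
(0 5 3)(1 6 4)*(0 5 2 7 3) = (0 2 7 3 5)(1 6 4)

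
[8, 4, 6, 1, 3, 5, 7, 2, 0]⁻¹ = [8, 3, 7, 4, 1, 5, 2, 6, 0]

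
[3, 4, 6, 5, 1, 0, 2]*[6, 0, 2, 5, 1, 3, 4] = [5, 1, 4, 3, 0, 6, 2]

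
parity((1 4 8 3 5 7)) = odd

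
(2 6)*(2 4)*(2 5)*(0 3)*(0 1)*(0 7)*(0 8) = (0 3 1 7 8) (2 6 4 5) 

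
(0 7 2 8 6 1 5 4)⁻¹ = (0 4 5 1 6 8 2 7)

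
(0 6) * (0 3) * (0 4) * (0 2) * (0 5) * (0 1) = (0 6 3 4 2 5 1)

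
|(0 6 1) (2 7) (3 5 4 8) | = 12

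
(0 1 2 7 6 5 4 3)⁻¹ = (0 3 4 5 6 7 2 1)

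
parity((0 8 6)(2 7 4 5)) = odd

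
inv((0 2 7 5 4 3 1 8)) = (0 8 1 3 4 5 7 2)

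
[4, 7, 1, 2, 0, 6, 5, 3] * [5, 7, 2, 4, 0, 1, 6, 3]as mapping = [0→0, 1→3, 2→7, 3→2, 4→5, 5→6, 6→1, 7→4]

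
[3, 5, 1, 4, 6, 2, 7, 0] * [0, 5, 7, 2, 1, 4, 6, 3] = [2, 4, 5, 1, 6, 7, 3, 0]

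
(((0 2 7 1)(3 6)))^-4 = ()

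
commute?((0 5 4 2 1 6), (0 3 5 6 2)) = no:(0 5 4 2 1 6) * (0 3 5 6 2) = (0 6 3 5 4)(1 2), (0 3 5 6 2) * (0 5 4 2 1 6) = (0 3 4 2 5)(1 6)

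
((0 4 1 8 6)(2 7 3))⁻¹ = (0 6 8 1 4)(2 3 7)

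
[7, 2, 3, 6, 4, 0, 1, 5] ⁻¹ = [5, 6, 1, 2, 4, 7, 3, 0] 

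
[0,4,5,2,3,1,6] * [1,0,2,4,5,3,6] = [1,5,3,2,4,0,6]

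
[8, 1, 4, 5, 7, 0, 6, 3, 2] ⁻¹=[5, 1, 8, 7, 2, 3, 6, 4, 0] 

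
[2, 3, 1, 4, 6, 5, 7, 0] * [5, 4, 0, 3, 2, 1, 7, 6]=[0, 3, 4, 2, 7, 1, 6, 5]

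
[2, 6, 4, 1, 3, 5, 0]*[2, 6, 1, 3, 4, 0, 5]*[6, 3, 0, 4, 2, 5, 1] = [3, 5, 2, 1, 4, 6, 0]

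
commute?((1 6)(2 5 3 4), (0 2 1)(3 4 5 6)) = no:(1 6)(2 5 3 4) * (0 2 1)(3 4 5 6) = (0 2 6)(1 3 5 4), (0 2 1)(3 4 5 6) * (1 6)(2 5 3 4) = (0 5 1)(2 6 4 3)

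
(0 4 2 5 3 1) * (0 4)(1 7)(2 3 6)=(1 4 3 7)(2 5 6)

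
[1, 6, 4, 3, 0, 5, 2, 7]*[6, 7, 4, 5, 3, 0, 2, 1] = [7, 2, 3, 5, 6, 0, 4, 1]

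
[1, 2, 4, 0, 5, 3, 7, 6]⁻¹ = [3, 0, 1, 5, 2, 4, 7, 6]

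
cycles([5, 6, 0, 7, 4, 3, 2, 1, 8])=(0 5 3 7 1 6 2)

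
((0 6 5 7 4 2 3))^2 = (0 5 4 3 6 7 2)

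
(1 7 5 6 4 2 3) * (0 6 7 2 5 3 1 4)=(0 6)(1 2)(3 4 5 7)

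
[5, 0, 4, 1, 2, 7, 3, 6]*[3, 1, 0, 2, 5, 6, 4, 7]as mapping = [0→6, 1→3, 2→5, 3→1, 4→0, 5→7, 6→2, 7→4]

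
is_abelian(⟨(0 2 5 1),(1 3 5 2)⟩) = no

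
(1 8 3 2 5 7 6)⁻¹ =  (1 6 7 5 2 3 8)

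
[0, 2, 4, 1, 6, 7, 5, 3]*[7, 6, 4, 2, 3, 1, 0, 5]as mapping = [0→7, 1→4, 2→3, 3→6, 4→0, 5→5, 6→1, 7→2]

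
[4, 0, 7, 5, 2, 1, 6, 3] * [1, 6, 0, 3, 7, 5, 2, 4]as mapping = [0→7, 1→1, 2→4, 3→5, 4→0, 5→6, 6→2, 7→3]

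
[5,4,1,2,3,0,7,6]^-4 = [0,1,2,3,4,5,6,7]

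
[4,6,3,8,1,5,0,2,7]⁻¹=[6,4,7,2,0,5,1,8,3]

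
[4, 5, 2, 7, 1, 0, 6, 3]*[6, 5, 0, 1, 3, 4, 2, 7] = [3, 4, 0, 7, 5, 6, 2, 1]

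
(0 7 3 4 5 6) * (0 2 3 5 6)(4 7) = (0 4 6 2 3 7 5)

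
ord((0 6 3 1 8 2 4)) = 7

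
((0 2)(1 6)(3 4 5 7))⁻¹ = (0 2)(1 6)(3 7 5 4)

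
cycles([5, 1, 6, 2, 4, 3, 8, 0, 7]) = (0 5 3 2 6 8 7) 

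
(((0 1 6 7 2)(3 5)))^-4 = (0 1 6 7 2)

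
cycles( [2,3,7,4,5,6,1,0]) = (0 2 7)(1 3 4 5 6)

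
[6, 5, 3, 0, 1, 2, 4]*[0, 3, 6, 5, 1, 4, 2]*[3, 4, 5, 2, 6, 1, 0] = [5, 6, 1, 3, 2, 0, 4]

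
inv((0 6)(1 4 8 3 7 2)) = (0 6)(1 2 7 3 8 4)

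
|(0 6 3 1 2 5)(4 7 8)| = 6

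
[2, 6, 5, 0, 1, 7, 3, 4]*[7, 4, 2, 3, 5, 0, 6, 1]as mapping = [0→2, 1→6, 2→0, 3→7, 4→4, 5→1, 6→3, 7→5]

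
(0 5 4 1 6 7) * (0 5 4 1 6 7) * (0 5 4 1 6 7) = (0 1)(4 7)(5 6)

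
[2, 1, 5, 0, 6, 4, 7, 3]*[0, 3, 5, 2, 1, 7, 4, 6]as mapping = [0→5, 1→3, 2→7, 3→0, 4→4, 5→1, 6→6, 7→2]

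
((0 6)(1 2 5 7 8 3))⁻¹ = (0 6)(1 3 8 7 5 2)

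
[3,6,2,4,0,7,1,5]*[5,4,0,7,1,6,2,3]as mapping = [0→7,1→2,2→0,3→1,4→5,5→3,6→4,7→6]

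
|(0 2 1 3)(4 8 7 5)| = 4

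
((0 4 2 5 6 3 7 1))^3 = (0 5 7 4 6 1 2 3)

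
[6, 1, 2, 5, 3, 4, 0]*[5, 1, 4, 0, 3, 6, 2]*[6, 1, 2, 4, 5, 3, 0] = [2, 1, 5, 0, 6, 4, 3]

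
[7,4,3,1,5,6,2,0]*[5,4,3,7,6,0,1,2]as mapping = [0→2,1→6,2→7,3→4,4→0,5→1,6→3,7→5]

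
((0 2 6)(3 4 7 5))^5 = (0 6 2)(3 4 7 5)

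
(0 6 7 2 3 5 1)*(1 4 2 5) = (0 6 7 5 4 2 3 1)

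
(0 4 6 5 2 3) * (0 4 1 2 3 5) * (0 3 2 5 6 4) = (0 1 5 2 6 3)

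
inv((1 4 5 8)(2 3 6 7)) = (1 8 5 4)(2 7 6 3)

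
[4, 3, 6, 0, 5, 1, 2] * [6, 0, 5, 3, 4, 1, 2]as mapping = [0→4, 1→3, 2→2, 3→6, 4→1, 5→0, 6→5]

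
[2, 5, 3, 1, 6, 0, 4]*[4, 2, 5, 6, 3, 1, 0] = [5, 1, 6, 2, 0, 4, 3]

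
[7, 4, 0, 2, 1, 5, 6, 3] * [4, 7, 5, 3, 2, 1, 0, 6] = [6, 2, 4, 5, 7, 1, 0, 3]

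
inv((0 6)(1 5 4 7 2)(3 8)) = (0 6)(1 2 7 4 5)(3 8)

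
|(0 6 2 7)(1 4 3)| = 12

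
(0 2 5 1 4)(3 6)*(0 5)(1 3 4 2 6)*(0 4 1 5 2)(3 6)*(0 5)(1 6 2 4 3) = (0 1 5 2 3)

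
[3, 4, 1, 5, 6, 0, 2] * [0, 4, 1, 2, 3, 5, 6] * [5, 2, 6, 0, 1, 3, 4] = [6, 0, 1, 3, 4, 5, 2]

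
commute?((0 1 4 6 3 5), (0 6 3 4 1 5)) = no:(0 1 4 6 3 5)*(0 6 3 4 1 5) = (0 5 6 4 3), (0 6 3 4 1 5)*(0 1 4 6 3 5) = (0 3 6 5 1)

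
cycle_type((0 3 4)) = 3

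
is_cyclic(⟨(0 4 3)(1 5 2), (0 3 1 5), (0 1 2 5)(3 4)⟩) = no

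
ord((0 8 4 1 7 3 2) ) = 7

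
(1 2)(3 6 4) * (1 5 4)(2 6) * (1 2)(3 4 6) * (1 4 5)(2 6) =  (1 3 4 5 2)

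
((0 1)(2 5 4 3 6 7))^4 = (2 6 4)(3 5 7)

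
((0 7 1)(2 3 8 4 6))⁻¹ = (0 1 7)(2 6 4 8 3)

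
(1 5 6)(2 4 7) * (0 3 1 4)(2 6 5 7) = (0 3 1 7 6 4 2)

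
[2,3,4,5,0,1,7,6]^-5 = [2,3,4,5,0,1,7,6]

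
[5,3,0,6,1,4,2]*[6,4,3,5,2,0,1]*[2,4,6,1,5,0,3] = [2,0,3,4,5,6,1]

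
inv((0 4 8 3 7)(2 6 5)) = (0 7 3 8 4)(2 5 6)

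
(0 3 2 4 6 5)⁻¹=(0 5 6 4 2 3)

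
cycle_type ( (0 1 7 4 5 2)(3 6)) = 2.6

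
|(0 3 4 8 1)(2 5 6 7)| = 20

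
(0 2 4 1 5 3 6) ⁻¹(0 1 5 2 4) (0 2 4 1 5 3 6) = (1 2 5 3 4) 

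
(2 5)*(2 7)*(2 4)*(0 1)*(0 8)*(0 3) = (0 1 8 3)(2 5 7 4)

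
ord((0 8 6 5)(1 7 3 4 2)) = 20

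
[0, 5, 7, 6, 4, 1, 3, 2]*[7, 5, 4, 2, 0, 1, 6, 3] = [7, 1, 3, 6, 0, 5, 2, 4]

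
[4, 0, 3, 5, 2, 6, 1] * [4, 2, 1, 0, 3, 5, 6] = [3, 4, 0, 5, 1, 6, 2]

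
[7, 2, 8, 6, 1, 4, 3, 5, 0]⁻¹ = [8, 4, 1, 6, 5, 7, 3, 0, 2]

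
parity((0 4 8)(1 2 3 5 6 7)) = odd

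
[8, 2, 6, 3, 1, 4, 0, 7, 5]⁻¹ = [6, 4, 1, 3, 5, 8, 2, 7, 0]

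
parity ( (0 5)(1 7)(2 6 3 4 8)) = even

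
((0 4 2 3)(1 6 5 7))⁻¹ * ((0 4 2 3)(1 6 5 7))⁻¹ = (0 2)(1 5)(3 4)(6 7)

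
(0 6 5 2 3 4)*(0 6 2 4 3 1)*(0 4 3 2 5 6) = (0 5 3 2 1 4)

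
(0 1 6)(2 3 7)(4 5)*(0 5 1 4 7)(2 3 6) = (0 4 1 2 6 5 7 3)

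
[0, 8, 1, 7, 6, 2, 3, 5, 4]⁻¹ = [0, 2, 5, 6, 8, 7, 4, 3, 1]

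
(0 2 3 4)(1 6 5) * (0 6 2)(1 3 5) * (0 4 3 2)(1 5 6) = (0 4 1)(2 6 5)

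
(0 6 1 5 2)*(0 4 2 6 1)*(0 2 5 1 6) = (0 6 2 4 5) 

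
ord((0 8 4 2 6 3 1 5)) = 8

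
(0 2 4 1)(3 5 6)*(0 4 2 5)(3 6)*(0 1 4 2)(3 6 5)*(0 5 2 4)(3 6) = (0 6 2 5 3 1 4)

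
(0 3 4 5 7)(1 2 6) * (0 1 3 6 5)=(0 6 3 4)(1 2 5 7)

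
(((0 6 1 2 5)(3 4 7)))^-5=(3 4 7)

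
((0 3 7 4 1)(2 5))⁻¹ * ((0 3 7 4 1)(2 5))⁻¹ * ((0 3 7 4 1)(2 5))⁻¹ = (0 7 1 3 4)(2 5)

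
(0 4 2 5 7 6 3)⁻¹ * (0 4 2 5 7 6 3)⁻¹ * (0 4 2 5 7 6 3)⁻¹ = (0 7 4 6 2 3 5)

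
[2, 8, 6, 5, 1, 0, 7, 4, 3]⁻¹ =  [5, 4, 0, 8, 7, 3, 2, 6, 1]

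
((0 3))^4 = ()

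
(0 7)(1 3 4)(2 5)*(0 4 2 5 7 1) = (0 1 3 2 7 4)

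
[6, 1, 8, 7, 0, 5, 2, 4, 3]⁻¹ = [4, 1, 6, 8, 7, 5, 0, 3, 2]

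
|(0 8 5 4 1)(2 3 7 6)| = 20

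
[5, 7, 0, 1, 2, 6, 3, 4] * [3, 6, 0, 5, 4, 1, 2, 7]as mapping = [0→1, 1→7, 2→3, 3→6, 4→0, 5→2, 6→5, 7→4]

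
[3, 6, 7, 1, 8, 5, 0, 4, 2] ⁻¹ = [6, 3, 8, 0, 7, 5, 1, 2, 4] 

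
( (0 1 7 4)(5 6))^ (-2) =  (0 7)(1 4)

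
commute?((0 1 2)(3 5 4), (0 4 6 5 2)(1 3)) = no:(0 1 2)(3 5 4)*(0 4 6 5 2)(1 3) = (0 3 2 4 1)(5 6), (0 4 6 5 2)(1 3)*(0 1 2)(3 5 4) = (0 3 2 1 5)(4 6)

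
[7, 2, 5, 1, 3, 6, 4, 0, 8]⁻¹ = [7, 3, 1, 4, 6, 2, 5, 0, 8]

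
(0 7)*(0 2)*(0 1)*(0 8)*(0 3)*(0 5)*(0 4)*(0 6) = (0 7 2 1 8 3 5 4 6)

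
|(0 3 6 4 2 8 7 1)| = 8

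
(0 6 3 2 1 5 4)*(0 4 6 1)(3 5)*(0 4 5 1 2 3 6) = (0 2 4 5)(1 6)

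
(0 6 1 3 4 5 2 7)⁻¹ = (0 7 2 5 4 3 1 6)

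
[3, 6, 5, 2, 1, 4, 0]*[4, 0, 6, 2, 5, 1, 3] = [2, 3, 1, 6, 0, 5, 4]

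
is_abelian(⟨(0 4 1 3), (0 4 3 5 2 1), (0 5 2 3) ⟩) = no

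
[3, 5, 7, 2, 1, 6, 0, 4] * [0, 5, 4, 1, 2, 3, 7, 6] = [1, 3, 6, 4, 5, 7, 0, 2]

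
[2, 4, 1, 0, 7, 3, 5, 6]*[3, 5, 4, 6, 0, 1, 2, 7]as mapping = [0→4, 1→0, 2→5, 3→3, 4→7, 5→6, 6→1, 7→2]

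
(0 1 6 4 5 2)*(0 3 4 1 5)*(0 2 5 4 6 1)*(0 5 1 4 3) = (0 3 6 5 1 4 2) 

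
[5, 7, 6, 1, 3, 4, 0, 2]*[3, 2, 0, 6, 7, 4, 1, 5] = [4, 5, 1, 2, 6, 7, 3, 0]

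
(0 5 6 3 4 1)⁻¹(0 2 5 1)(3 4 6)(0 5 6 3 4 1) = (0 5 2 6)(1 3 4)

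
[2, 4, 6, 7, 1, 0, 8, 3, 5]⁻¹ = [5, 4, 0, 7, 1, 8, 2, 3, 6]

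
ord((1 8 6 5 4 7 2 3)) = 8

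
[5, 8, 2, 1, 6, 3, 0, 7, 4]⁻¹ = [6, 3, 2, 5, 8, 0, 4, 7, 1]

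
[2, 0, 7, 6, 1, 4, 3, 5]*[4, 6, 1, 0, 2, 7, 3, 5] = [1, 4, 5, 3, 6, 2, 0, 7]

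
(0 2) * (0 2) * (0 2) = (0 2)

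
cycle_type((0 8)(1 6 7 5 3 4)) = 2.6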